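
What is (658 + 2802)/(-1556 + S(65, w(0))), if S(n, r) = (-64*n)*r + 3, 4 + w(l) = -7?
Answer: 3460/44207 ≈ 0.078268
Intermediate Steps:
w(l) = -11 (w(l) = -4 - 7 = -11)
S(n, r) = 3 - 64*n*r (S(n, r) = -64*n*r + 3 = 3 - 64*n*r)
(658 + 2802)/(-1556 + S(65, w(0))) = (658 + 2802)/(-1556 + (3 - 64*65*(-11))) = 3460/(-1556 + (3 + 45760)) = 3460/(-1556 + 45763) = 3460/44207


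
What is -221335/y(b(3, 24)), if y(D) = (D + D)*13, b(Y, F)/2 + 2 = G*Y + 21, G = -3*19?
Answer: 221335/7904 ≈ 28.003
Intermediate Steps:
G = -57
b(Y, F) = 38 - 114*Y (b(Y, F) = -4 + 2*(-57*Y + 21) = -4 + 2*(21 - 57*Y) = -4 + (42 - 114*Y) = 38 - 114*Y)
y(D) = 26*D (y(D) = (2*D)*13 = 26*D)
-221335/y(b(3, 24)) = -221335*1/(26*(38 - 114*3)) = -221335*1/(26*(38 - 342)) = -221335/(26*(-304)) = -221335/(-7904) = -221335*(-1/7904) = 221335/7904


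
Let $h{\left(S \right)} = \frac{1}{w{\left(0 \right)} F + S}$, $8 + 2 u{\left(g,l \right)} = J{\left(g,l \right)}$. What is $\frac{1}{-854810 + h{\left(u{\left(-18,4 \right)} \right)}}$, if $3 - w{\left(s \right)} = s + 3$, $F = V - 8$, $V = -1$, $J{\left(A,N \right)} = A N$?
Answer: $- \frac{40}{34192401} \approx -1.1699 \cdot 10^{-6}$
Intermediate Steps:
$u{\left(g,l \right)} = -4 + \frac{g l}{2}$
$F = -9$ ($F = -1 - 8 = -9$)
$w{\left(s \right)} = - s$ ($w{\left(s \right)} = 3 - \left(s + 3\right) = 3 - \left(3 + s\right) = - s$)
$h{\left(S \right)} = \frac{1}{S}$ ($h{\left(S \right)} = \frac{1}{\left(-1\right) 0 \left(-9\right) + S} = \frac{1}{0 \left(-9\right) + S} = \frac{1}{0 + S} = \frac{1}{S}$)
$\frac{1}{-854810 + h{\left(u{\left(-18,4 \right)} \right)}} = \frac{1}{-854810 + \frac{1}{-4 + \frac{1}{2} \left(-18\right) 4}} = \frac{1}{-854810 + \frac{1}{-4 - 36}} = \frac{1}{-854810 + \frac{1}{-40}} = \frac{1}{-854810 - \frac{1}{40}} = \frac{1}{- \frac{34192401}{40}} = - \frac{40}{34192401}$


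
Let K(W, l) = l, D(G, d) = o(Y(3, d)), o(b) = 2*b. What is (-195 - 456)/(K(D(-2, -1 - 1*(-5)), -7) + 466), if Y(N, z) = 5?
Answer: -217/153 ≈ -1.4183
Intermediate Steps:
D(G, d) = 10 (D(G, d) = 2*5 = 10)
(-195 - 456)/(K(D(-2, -1 - 1*(-5)), -7) + 466) = (-195 - 456)/(-7 + 466) = -651/459 = -651*1/459 = -217/153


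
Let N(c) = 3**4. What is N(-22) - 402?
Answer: -321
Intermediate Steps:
N(c) = 81
N(-22) - 402 = 81 - 402 = -321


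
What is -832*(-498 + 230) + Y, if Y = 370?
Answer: 223346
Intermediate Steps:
-832*(-498 + 230) + Y = -832*(-498 + 230) + 370 = -832*(-268) + 370 = 222976 + 370 = 223346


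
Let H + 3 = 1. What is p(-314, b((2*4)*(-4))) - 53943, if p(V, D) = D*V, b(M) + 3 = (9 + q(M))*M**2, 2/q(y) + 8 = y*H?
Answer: -20708159/7 ≈ -2.9583e+6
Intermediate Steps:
H = -2 (H = -3 + 1 = -2)
q(y) = 2/(-8 - 2*y) (q(y) = 2/(-8 + y*(-2)) = 2/(-8 - 2*y))
b(M) = -3 + M**2*(9 - 1/(4 + M)) (b(M) = -3 + (9 - 1/(4 + M))*M**2 = -3 + M**2*(9 - 1/(4 + M)))
p(-314, b((2*4)*(-4))) - 53943 = ((-((2*4)*(-4))**2 + 3*(-1 + 3*((2*4)*(-4))**2)*(4 + (2*4)*(-4)))/(4 + (2*4)*(-4)))*(-314) - 53943 = ((-(8*(-4))**2 + 3*(-1 + 3*(8*(-4))**2)*(4 + 8*(-4)))/(4 + 8*(-4)))*(-314) - 53943 = ((-1*(-32)**2 + 3*(-1 + 3*(-32)**2)*(4 - 32))/(4 - 32))*(-314) - 53943 = ((-1*1024 + 3*(-1 + 3*1024)*(-28))/(-28))*(-314) - 53943 = -(-1024 + 3*(-1 + 3072)*(-28))/28*(-314) - 53943 = -(-1024 + 3*3071*(-28))/28*(-314) - 53943 = -(-1024 - 257964)/28*(-314) - 53943 = -1/28*(-258988)*(-314) - 53943 = (64747/7)*(-314) - 53943 = -20330558/7 - 53943 = -20708159/7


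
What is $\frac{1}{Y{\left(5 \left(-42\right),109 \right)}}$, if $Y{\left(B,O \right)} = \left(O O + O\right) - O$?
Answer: $\frac{1}{11881} \approx 8.4168 \cdot 10^{-5}$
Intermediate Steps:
$Y{\left(B,O \right)} = O^{2}$ ($Y{\left(B,O \right)} = \left(O^{2} + O\right) - O = \left(O + O^{2}\right) - O = O^{2}$)
$\frac{1}{Y{\left(5 \left(-42\right),109 \right)}} = \frac{1}{109^{2}} = \frac{1}{11881}$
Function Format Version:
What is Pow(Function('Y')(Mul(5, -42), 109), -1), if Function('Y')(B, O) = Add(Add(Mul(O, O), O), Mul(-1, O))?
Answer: Rational(1, 11881) ≈ 8.4168e-5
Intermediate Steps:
Function('Y')(B, O) = Pow(O, 2) (Function('Y')(B, O) = Add(Add(Pow(O, 2), O), Mul(-1, O)) = Add(Add(O, Pow(O, 2)), Mul(-1, O)) = Pow(O, 2))
Pow(Function('Y')(Mul(5, -42), 109), -1) = Pow(Pow(109, 2), -1) = Pow(11881, -1) = Rational(1, 11881)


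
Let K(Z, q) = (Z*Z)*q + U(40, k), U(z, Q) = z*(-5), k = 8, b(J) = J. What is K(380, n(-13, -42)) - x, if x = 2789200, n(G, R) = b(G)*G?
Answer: 21614200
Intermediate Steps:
U(z, Q) = -5*z
n(G, R) = G² (n(G, R) = G*G = G²)
K(Z, q) = -200 + q*Z² (K(Z, q) = (Z*Z)*q - 5*40 = Z²*q - 200 = q*Z² - 200 = -200 + q*Z²)
K(380, n(-13, -42)) - x = (-200 + (-13)²*380²) - 1*2789200 = (-200 + 169*144400) - 2789200 = (-200 + 24403600) - 2789200 = 24403400 - 2789200 = 21614200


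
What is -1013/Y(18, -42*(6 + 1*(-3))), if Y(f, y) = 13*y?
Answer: 1013/1638 ≈ 0.61844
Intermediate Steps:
-1013/Y(18, -42*(6 + 1*(-3))) = -1013*(-1/(546*(6 + 1*(-3)))) = -1013*(-1/(546*(6 - 3))) = -1013/(13*(-42*3)) = -1013/(13*(-126)) = -1013/(-1638) = -1013*(-1/1638) = 1013/1638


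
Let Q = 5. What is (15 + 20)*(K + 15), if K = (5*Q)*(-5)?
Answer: -3850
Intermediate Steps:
K = -125 (K = (5*5)*(-5) = 25*(-5) = -125)
(15 + 20)*(K + 15) = (15 + 20)*(-125 + 15) = 35*(-110) = -3850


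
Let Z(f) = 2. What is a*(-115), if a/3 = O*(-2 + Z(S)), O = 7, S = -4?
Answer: 0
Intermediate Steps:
a = 0 (a = 3*(7*(-2 + 2)) = 3*(7*0) = 3*0 = 0)
a*(-115) = 0*(-115) = 0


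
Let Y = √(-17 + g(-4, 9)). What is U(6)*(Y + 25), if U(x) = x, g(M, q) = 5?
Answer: 150 + 12*I*√3 ≈ 150.0 + 20.785*I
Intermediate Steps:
Y = 2*I*√3 (Y = √(-17 + 5) = √(-12) = 2*I*√3 ≈ 3.4641*I)
U(6)*(Y + 25) = 6*(2*I*√3 + 25) = 6*(25 + 2*I*√3) = 150 + 12*I*√3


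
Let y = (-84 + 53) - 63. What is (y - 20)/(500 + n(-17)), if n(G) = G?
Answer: -38/161 ≈ -0.23602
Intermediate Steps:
y = -94 (y = -31 - 63 = -94)
(y - 20)/(500 + n(-17)) = (-94 - 20)/(500 - 17) = -114/483 = -114*1/483 = -38/161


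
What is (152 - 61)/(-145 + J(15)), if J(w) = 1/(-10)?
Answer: -910/1451 ≈ -0.62715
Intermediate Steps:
J(w) = -1/10
(152 - 61)/(-145 + J(15)) = (152 - 61)/(-145 - 1/10) = 91/(-1451/10) = 91*(-10/1451) = -910/1451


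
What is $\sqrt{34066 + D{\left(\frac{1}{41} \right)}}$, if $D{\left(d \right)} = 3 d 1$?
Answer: $\frac{19 \sqrt{158629}}{41} \approx 184.57$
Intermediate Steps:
$D{\left(d \right)} = 3 d$
$\sqrt{34066 + D{\left(\frac{1}{41} \right)}} = \sqrt{34066 + \frac{3}{41}} = \sqrt{\frac{1396709}{41}} = \frac{19 \sqrt{158629}}{41}$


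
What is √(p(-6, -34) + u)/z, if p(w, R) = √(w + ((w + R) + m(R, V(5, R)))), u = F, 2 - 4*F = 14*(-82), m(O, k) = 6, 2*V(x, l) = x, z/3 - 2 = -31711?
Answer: -√(1150 + 8*I*√10)/190254 ≈ -0.00017825 - 1.9604e-6*I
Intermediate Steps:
z = -95127 (z = 6 + 3*(-31711) = 6 - 95133 = -95127)
V(x, l) = x/2
F = 575/2 (F = ½ - 7*(-82)/2 = ½ - ¼*(-1148) = ½ + 287 = 575/2 ≈ 287.50)
u = 575/2 ≈ 287.50
p(w, R) = √(6 + R + 2*w) (p(w, R) = √(w + ((w + R) + 6)) = √(w + ((R + w) + 6)) = √(w + (6 + R + w)) = √(6 + R + 2*w))
√(p(-6, -34) + u)/z = √(√(6 - 34 + 2*(-6)) + 575/2)/(-95127) = √(√(6 - 34 - 12) + 575/2)*(-1/95127) = √(√(-40) + 575/2)*(-1/95127) = √(2*I*√10 + 575/2)*(-1/95127) = √(575/2 + 2*I*√10)*(-1/95127) = -√(575/2 + 2*I*√10)/95127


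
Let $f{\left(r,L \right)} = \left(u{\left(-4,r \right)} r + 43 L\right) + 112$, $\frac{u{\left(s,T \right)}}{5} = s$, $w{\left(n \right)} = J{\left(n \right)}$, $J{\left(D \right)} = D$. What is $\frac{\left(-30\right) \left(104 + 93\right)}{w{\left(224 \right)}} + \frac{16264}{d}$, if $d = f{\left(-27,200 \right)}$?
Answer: $- \frac{6379523}{259056} \approx -24.626$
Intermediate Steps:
$w{\left(n \right)} = n$
$u{\left(s,T \right)} = 5 s$
$f{\left(r,L \right)} = 112 - 20 r + 43 L$ ($f{\left(r,L \right)} = \left(5 \left(-4\right) r + 43 L\right) + 112 = \left(- 20 r + 43 L\right) + 112 = 112 - 20 r + 43 L$)
$d = 9252$ ($d = 112 - -540 + 43 \cdot 200 = 112 + 540 + 8600 = 9252$)
$\frac{\left(-30\right) \left(104 + 93\right)}{w{\left(224 \right)}} + \frac{16264}{d} = \frac{\left(-30\right) \left(104 + 93\right)}{224} + \frac{16264}{9252} = \left(-30\right) 197 \cdot \frac{1}{224} + 16264 \cdot \frac{1}{9252} = \left(-5910\right) \frac{1}{224} + \frac{4066}{2313} = - \frac{2955}{112} + \frac{4066}{2313} = - \frac{6379523}{259056}$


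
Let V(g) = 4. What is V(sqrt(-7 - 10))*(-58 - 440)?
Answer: -1992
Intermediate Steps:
V(sqrt(-7 - 10))*(-58 - 440) = 4*(-58 - 440) = 4*(-498) = -1992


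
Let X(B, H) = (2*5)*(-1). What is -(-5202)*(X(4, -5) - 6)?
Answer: -83232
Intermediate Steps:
X(B, H) = -10 (X(B, H) = 10*(-1) = -10)
-(-5202)*(X(4, -5) - 6) = -(-5202)*(-10 - 6) = -(-5202)*(-16) = -289*288 = -83232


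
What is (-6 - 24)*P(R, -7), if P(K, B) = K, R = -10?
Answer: 300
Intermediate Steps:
(-6 - 24)*P(R, -7) = (-6 - 24)*(-10) = -30*(-10) = 300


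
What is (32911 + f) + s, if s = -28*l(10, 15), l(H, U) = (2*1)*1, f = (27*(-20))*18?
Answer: 23135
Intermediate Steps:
f = -9720 (f = -540*18 = -9720)
l(H, U) = 2 (l(H, U) = 2*1 = 2)
s = -56 (s = -28*2 = -56)
(32911 + f) + s = (32911 - 9720) - 56 = 23191 - 56 = 23135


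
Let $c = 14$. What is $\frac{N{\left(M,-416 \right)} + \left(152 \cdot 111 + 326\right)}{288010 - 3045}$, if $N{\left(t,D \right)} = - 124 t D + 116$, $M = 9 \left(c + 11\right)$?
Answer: $\frac{11623714}{284965} \approx 40.79$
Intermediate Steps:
$M = 225$ ($M = 9 \left(14 + 11\right) = 9 \cdot 25 = 225$)
$N{\left(t,D \right)} = 116 - 124 D t$ ($N{\left(t,D \right)} = - 124 D t + 116 = 116 - 124 D t$)
$\frac{N{\left(M,-416 \right)} + \left(152 \cdot 111 + 326\right)}{288010 - 3045} = \frac{\left(116 - \left(-51584\right) 225\right) + \left(152 \cdot 111 + 326\right)}{288010 - 3045} = \frac{\left(116 + 11606400\right) + \left(16872 + 326\right)}{284965} = \left(11606516 + 17198\right) \frac{1}{284965} = 11623714 \cdot \frac{1}{284965} = \frac{11623714}{284965}$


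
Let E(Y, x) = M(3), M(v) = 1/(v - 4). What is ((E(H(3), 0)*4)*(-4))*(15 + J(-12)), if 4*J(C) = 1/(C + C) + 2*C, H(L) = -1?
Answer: 863/6 ≈ 143.83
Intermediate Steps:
M(v) = 1/(-4 + v)
E(Y, x) = -1 (E(Y, x) = 1/(-4 + 3) = 1/(-1) = -1)
J(C) = C/2 + 1/(8*C) (J(C) = (1/(C + C) + 2*C)/4 = (1/(2*C) + 2*C)/4 = C/2 + 1/(8*C))
((E(H(3), 0)*4)*(-4))*(15 + J(-12)) = (-1*4*(-4))*(15 + ((1/2)*(-12) + (1/8)/(-12))) = (-4*(-4))*(15 + (-6 + (1/8)*(-1/12))) = 16*(15 + (-6 - 1/96)) = 16*(15 - 577/96) = 16*(863/96) = 863/6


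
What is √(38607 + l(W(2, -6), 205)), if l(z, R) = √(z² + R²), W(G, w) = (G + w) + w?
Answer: √(38607 + 5*√1685) ≈ 197.01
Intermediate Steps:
W(G, w) = G + 2*w
l(z, R) = √(R² + z²)
√(38607 + l(W(2, -6), 205)) = √(38607 + √(205² + (2 + 2*(-6))²)) = √(38607 + √(42025 + (2 - 12)²)) = √(38607 + √(42025 + (-10)²)) = √(38607 + √(42025 + 100)) = √(38607 + √42125) = √(38607 + 5*√1685)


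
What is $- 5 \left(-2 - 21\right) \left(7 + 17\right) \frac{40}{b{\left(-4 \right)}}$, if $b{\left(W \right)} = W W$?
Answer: $6900$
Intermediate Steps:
$b{\left(W \right)} = W^{2}$
$- 5 \left(-2 - 21\right) \left(7 + 17\right) \frac{40}{b{\left(-4 \right)}} = - 5 \left(-2 - 21\right) \left(7 + 17\right) \frac{40}{\left(-4\right)^{2}} = - 5 \left(\left(-23\right) 24\right) \frac{40}{16} = \left(-5\right) \left(-552\right) 40 \cdot \frac{1}{16} = 2760 \cdot \frac{5}{2} = 6900$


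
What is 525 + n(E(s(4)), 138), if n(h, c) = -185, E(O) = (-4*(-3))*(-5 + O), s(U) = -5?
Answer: 340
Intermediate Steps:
E(O) = -60 + 12*O (E(O) = 12*(-5 + O) = -60 + 12*O)
525 + n(E(s(4)), 138) = 525 - 185 = 340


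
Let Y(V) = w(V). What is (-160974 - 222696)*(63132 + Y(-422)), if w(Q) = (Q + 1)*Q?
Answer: -92385433980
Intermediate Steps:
w(Q) = Q*(1 + Q) (w(Q) = (1 + Q)*Q = Q*(1 + Q))
Y(V) = V*(1 + V)
(-160974 - 222696)*(63132 + Y(-422)) = (-160974 - 222696)*(63132 - 422*(1 - 422)) = -383670*(63132 - 422*(-421)) = -383670*(63132 + 177662) = -383670*240794 = -92385433980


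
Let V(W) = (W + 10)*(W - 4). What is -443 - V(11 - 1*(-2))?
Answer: -650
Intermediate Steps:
V(W) = (-4 + W)*(10 + W) (V(W) = (10 + W)*(-4 + W) = (-4 + W)*(10 + W))
-443 - V(11 - 1*(-2)) = -443 - (-40 + (11 - 1*(-2))² + 6*(11 - 1*(-2))) = -443 - (-40 + (11 + 2)² + 6*(11 + 2)) = -443 - (-40 + 13² + 6*13) = -443 - (-40 + 169 + 78) = -443 - 1*207 = -443 - 207 = -650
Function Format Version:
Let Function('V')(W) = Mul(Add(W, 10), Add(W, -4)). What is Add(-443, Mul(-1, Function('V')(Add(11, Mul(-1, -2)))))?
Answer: -650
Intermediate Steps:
Function('V')(W) = Mul(Add(-4, W), Add(10, W)) (Function('V')(W) = Mul(Add(10, W), Add(-4, W)) = Mul(Add(-4, W), Add(10, W)))
Add(-443, Mul(-1, Function('V')(Add(11, Mul(-1, -2))))) = Add(-443, Mul(-1, Add(-40, Pow(Add(11, Mul(-1, -2)), 2), Mul(6, Add(11, Mul(-1, -2)))))) = Add(-443, Mul(-1, Add(-40, Pow(Add(11, 2), 2), Mul(6, Add(11, 2))))) = Add(-443, Mul(-1, Add(-40, Pow(13, 2), Mul(6, 13)))) = Add(-443, Mul(-1, Add(-40, 169, 78))) = Add(-443, Mul(-1, 207)) = Add(-443, -207) = -650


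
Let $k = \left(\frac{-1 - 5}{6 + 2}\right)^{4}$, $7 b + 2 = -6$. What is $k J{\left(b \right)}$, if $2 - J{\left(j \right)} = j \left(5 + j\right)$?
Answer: $\frac{12717}{6272} \approx 2.0276$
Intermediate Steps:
$b = - \frac{8}{7}$ ($b = - \frac{2}{7} + \frac{1}{7} \left(-6\right) = - \frac{2}{7} - \frac{6}{7} = - \frac{8}{7} \approx -1.1429$)
$J{\left(j \right)} = 2 - j \left(5 + j\right)$
$k = \frac{81}{256}$ ($k = \left(- \frac{6}{8}\right)^{4} = \left(\left(-6\right) \frac{1}{8}\right)^{4} = \left(- \frac{3}{4}\right)^{4} = \frac{81}{256} \approx 0.31641$)
$k J{\left(b \right)} = \frac{81 \left(2 - \left(- \frac{8}{7}\right)^{2} - - \frac{40}{7}\right)}{256} = \frac{81 \left(2 - \frac{64}{49} + \frac{40}{7}\right)}{256} = \frac{81}{256} \cdot \frac{314}{49} = \frac{12717}{6272}$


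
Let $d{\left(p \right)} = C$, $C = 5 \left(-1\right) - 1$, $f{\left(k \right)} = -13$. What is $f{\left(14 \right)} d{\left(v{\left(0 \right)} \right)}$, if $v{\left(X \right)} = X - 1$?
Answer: $78$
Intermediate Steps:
$v{\left(X \right)} = -1 + X$ ($v{\left(X \right)} = X - 1 = -1 + X$)
$C = -6$ ($C = -5 - 1 = -6$)
$d{\left(p \right)} = -6$
$f{\left(14 \right)} d{\left(v{\left(0 \right)} \right)} = \left(-13\right) \left(-6\right) = 78$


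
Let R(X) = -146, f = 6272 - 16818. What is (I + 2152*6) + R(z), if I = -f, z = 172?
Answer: 23312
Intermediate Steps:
f = -10546
I = 10546 (I = -1*(-10546) = 10546)
(I + 2152*6) + R(z) = (10546 + 2152*6) - 146 = (10546 + 12912) - 146 = 23458 - 146 = 23312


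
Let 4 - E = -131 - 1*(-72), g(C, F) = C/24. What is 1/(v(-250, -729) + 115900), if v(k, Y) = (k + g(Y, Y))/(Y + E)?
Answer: 5328/617517443 ≈ 8.6281e-6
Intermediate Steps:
g(C, F) = C/24 (g(C, F) = C*(1/24) = C/24)
E = 63 (E = 4 - (-131 - 1*(-72)) = 4 - (-131 + 72) = 4 - 1*(-59) = 4 + 59 = 63)
v(k, Y) = (k + Y/24)/(63 + Y) (v(k, Y) = (k + Y/24)/(Y + 63) = (k + Y/24)/(63 + Y))
1/(v(-250, -729) + 115900) = 1/((-250 + (1/24)*(-729))/(63 - 729) + 115900) = 1/((-250 - 243/8)/(-666) + 115900) = 1/(-1/666*(-2243/8) + 115900) = 1/(2243/5328 + 115900) = 1/(617517443/5328) = 5328/617517443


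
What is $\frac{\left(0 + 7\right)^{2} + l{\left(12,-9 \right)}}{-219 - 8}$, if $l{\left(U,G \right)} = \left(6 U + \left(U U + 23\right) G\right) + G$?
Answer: $\frac{1391}{227} \approx 6.1278$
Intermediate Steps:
$l{\left(U,G \right)} = G + 6 U + G \left(23 + U^{2}\right)$ ($l{\left(U,G \right)} = \left(6 U + \left(U^{2} + 23\right) G\right) + G = \left(6 U + \left(23 + U^{2}\right) G\right) + G = \left(6 U + G \left(23 + U^{2}\right)\right) + G = G + 6 U + G \left(23 + U^{2}\right)$)
$\frac{\left(0 + 7\right)^{2} + l{\left(12,-9 \right)}}{-219 - 8} = \frac{\left(0 + 7\right)^{2} + \left(6 \cdot 12 + 24 \left(-9\right) - 9 \cdot 12^{2}\right)}{-219 - 8} = \frac{7^{2} - 1440}{-227} = \left(49 - 1440\right) \left(- \frac{1}{227}\right) = \left(-1391\right) \left(- \frac{1}{227}\right) = \frac{1391}{227}$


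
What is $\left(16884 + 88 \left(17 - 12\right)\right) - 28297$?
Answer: $-10973$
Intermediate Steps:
$\left(16884 + 88 \left(17 - 12\right)\right) - 28297 = \left(16884 + 88 \cdot 5\right) - 28297 = \left(16884 + 440\right) - 28297 = 17324 - 28297 = -10973$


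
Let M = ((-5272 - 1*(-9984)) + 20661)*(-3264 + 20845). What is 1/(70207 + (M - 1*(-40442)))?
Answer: 1/446193362 ≈ 2.2412e-9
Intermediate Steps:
M = 446082713 (M = ((-5272 + 9984) + 20661)*17581 = (4712 + 20661)*17581 = 25373*17581 = 446082713)
1/(70207 + (M - 1*(-40442))) = 1/(70207 + (446082713 - 1*(-40442))) = 1/(70207 + (446082713 + 40442)) = 1/(70207 + 446123155) = 1/446193362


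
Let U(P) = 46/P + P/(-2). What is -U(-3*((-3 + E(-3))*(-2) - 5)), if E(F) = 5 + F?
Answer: -11/18 ≈ -0.61111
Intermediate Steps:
U(P) = 46/P - P/2 (U(P) = 46/P + P*(-1/2) = 46/P - P/2)
-U(-3*((-3 + E(-3))*(-2) - 5)) = -(46/((-3*((-3 + (5 - 3))*(-2) - 5))) - (-3)*((-3 + (5 - 3))*(-2) - 5)/2) = -(46/((-3*((-3 + 2)*(-2) - 5))) - (-3)*((-3 + 2)*(-2) - 5)/2) = -(46/((-3*(-1*(-2) - 5))) - (-3)*(-1*(-2) - 5)/2) = -(46/((-3*(2 - 5))) - (-3)*(2 - 5)/2) = -(46/((-3*(-3))) - (-3)*(-3)/2) = -(46/9 - 1/2*9) = -(46*(1/9) - 9/2) = -(46/9 - 9/2) = -1*11/18 = -11/18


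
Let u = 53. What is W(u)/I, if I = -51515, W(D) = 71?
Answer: -71/51515 ≈ -0.0013782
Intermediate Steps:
W(u)/I = 71/(-51515) = 71*(-1/51515) = -71/51515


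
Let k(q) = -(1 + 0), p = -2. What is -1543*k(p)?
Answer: 1543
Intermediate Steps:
k(q) = -1 (k(q) = -1*1 = -1)
-1543*k(p) = -1543*(-1) = 1543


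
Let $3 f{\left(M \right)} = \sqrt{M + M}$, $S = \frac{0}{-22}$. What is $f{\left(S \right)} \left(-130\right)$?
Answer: $0$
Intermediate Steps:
$S = 0$ ($S = 0 \left(- \frac{1}{22}\right) = 0$)
$f{\left(M \right)} = \frac{\sqrt{2} \sqrt{M}}{3}$ ($f{\left(M \right)} = \frac{\sqrt{M + M}}{3} = \frac{\sqrt{2 M}}{3} = \frac{\sqrt{2} \sqrt{M}}{3}$)
$f{\left(S \right)} \left(-130\right) = \frac{\sqrt{2} \sqrt{0}}{3} \left(-130\right) = \frac{1}{3} \sqrt{2} \cdot 0 \left(-130\right) = 0 \left(-130\right) = 0$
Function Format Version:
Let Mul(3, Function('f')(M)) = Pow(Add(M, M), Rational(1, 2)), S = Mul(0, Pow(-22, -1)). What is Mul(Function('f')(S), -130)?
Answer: 0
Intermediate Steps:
S = 0 (S = Mul(0, Rational(-1, 22)) = 0)
Function('f')(M) = Mul(Rational(1, 3), Pow(2, Rational(1, 2)), Pow(M, Rational(1, 2))) (Function('f')(M) = Mul(Rational(1, 3), Pow(Add(M, M), Rational(1, 2))) = Mul(Rational(1, 3), Pow(Mul(2, M), Rational(1, 2))) = Mul(Rational(1, 3), Mul(Pow(2, Rational(1, 2)), Pow(M, Rational(1, 2)))) = Mul(Rational(1, 3), Pow(2, Rational(1, 2)), Pow(M, Rational(1, 2))))
Mul(Function('f')(S), -130) = Mul(Mul(Rational(1, 3), Pow(2, Rational(1, 2)), Pow(0, Rational(1, 2))), -130) = Mul(Mul(Rational(1, 3), Pow(2, Rational(1, 2)), 0), -130) = Mul(0, -130) = 0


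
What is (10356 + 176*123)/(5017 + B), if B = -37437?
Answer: -8001/8105 ≈ -0.98717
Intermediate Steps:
(10356 + 176*123)/(5017 + B) = (10356 + 176*123)/(5017 - 37437) = (10356 + 21648)/(-32420) = 32004*(-1/32420) = -8001/8105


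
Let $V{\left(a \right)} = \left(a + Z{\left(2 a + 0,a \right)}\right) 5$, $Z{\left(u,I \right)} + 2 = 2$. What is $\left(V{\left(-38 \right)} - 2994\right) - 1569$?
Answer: $-4753$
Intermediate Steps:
$Z{\left(u,I \right)} = 0$ ($Z{\left(u,I \right)} = -2 + 2 = 0$)
$V{\left(a \right)} = 5 a$ ($V{\left(a \right)} = \left(a + 0\right) 5 = a 5 = 5 a$)
$\left(V{\left(-38 \right)} - 2994\right) - 1569 = \left(5 \left(-38\right) - 2994\right) - 1569 = \left(-190 - 2994\right) - 1569 = -3184 - 1569 = -4753$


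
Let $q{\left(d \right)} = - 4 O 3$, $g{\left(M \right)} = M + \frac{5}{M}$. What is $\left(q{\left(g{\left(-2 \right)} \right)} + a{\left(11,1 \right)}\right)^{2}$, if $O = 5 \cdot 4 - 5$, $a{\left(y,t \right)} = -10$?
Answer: $36100$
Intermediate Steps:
$O = 15$ ($O = 20 - 5 = 15$)
$q{\left(d \right)} = -180$ ($q{\left(d \right)} = \left(-4\right) 15 \cdot 3 = \left(-60\right) 3 = -180$)
$\left(q{\left(g{\left(-2 \right)} \right)} + a{\left(11,1 \right)}\right)^{2} = \left(-180 - 10\right)^{2} = \left(-190\right)^{2} = 36100$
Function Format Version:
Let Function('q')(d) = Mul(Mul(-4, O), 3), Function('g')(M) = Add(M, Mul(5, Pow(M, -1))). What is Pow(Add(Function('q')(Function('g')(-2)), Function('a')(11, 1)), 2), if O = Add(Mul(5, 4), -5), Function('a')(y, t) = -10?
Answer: 36100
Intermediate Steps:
O = 15 (O = Add(20, -5) = 15)
Function('q')(d) = -180 (Function('q')(d) = Mul(Mul(-4, 15), 3) = Mul(-60, 3) = -180)
Pow(Add(Function('q')(Function('g')(-2)), Function('a')(11, 1)), 2) = Pow(Add(-180, -10), 2) = Pow(-190, 2) = 36100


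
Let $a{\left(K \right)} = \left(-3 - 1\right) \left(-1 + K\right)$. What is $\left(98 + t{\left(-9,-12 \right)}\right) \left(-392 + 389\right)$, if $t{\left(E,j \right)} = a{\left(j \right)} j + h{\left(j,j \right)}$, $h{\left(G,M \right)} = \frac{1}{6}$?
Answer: $\frac{3155}{2} \approx 1577.5$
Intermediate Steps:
$a{\left(K \right)} = 4 - 4 K$ ($a{\left(K \right)} = - 4 \left(-1 + K\right) = 4 - 4 K$)
$h{\left(G,M \right)} = \frac{1}{6}$
$t{\left(E,j \right)} = \frac{1}{6} + j \left(4 - 4 j\right)$ ($t{\left(E,j \right)} = \left(4 - 4 j\right) j + \frac{1}{6} = j \left(4 - 4 j\right) + \frac{1}{6} = \frac{1}{6} + j \left(4 - 4 j\right)$)
$\left(98 + t{\left(-9,-12 \right)}\right) \left(-392 + 389\right) = \left(98 + \left(\frac{1}{6} - - 48 \left(-1 - 12\right)\right)\right) \left(-392 + 389\right) = \left(98 + \left(\frac{1}{6} - \left(-48\right) \left(-13\right)\right)\right) \left(-3\right) = \left(98 + \left(\frac{1}{6} - 624\right)\right) \left(-3\right) = \left(98 - \frac{3743}{6}\right) \left(-3\right) = \left(- \frac{3155}{6}\right) \left(-3\right) = \frac{3155}{2}$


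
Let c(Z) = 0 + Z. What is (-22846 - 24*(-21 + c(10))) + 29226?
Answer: 6644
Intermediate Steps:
c(Z) = Z
(-22846 - 24*(-21 + c(10))) + 29226 = (-22846 - 24*(-21 + 10)) + 29226 = (-22846 - 24*(-11)) + 29226 = (-22846 + 264) + 29226 = -22582 + 29226 = 6644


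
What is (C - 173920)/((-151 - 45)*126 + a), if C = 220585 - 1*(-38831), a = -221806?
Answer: -42748/123251 ≈ -0.34684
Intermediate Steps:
C = 259416 (C = 220585 + 38831 = 259416)
(C - 173920)/((-151 - 45)*126 + a) = (259416 - 173920)/((-151 - 45)*126 - 221806) = 85496/(-196*126 - 221806) = 85496/(-24696 - 221806) = 85496/(-246502) = 85496*(-1/246502) = -42748/123251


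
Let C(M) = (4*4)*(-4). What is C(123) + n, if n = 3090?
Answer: 3026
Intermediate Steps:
C(M) = -64 (C(M) = 16*(-4) = -64)
C(123) + n = -64 + 3090 = 3026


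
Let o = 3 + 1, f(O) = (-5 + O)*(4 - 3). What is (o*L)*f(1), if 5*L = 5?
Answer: -16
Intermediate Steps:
L = 1 (L = (1/5)*5 = 1)
f(O) = -5 + O (f(O) = (-5 + O)*1 = -5 + O)
o = 4
(o*L)*f(1) = (4*1)*(-5 + 1) = 4*(-4) = -16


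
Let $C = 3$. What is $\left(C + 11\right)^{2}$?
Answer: $196$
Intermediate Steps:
$\left(C + 11\right)^{2} = \left(3 + 11\right)^{2} = 14^{2} = 196$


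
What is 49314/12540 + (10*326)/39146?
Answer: 164277187/40907570 ≈ 4.0158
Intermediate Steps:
49314/12540 + (10*326)/39146 = 49314*(1/12540) + 3260*(1/39146) = 8219/2090 + 1630/19573 = 164277187/40907570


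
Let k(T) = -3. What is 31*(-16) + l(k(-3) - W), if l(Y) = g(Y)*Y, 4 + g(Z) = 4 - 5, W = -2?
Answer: -491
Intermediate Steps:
g(Z) = -5 (g(Z) = -4 + (4 - 5) = -4 - 1 = -5)
l(Y) = -5*Y
31*(-16) + l(k(-3) - W) = 31*(-16) - 5*(-3 - 1*(-2)) = -496 - 5*(-3 + 2) = -496 - 5*(-1) = -496 + 5 = -491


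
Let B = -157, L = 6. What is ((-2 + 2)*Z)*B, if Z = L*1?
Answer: 0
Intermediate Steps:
Z = 6 (Z = 6*1 = 6)
((-2 + 2)*Z)*B = ((-2 + 2)*6)*(-157) = (0*6)*(-157) = 0*(-157) = 0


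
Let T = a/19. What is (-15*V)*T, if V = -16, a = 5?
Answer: 1200/19 ≈ 63.158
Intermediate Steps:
T = 5/19 ≈ 0.26316
(-15*V)*T = -15*(-16)*(5/19) = 240*(5/19) = 1200/19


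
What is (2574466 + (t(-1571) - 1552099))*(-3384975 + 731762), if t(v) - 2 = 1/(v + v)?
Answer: -8522872068604561/3142 ≈ -2.7126e+12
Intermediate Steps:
t(v) = 2 + 1/(2*v) (t(v) = 2 + 1/(v + v) = 2 + 1/(2*v))
(2574466 + (t(-1571) - 1552099))*(-3384975 + 731762) = (2574466 + ((2 + (1/2)/(-1571)) - 1552099))*(-3384975 + 731762) = (2574466 + ((2 + (1/2)*(-1/1571)) - 1552099))*(-2653213) = (2574466 + ((2 - 1/3142) - 1552099))*(-2653213) = (2574466 + (6283/3142 - 1552099))*(-2653213) = (2574466 - 4876688775/3142)*(-2653213) = (3212283397/3142)*(-2653213) = -8522872068604561/3142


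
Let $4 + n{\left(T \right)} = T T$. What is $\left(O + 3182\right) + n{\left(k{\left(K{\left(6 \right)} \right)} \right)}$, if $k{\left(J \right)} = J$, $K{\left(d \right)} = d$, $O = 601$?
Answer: $3815$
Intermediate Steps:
$n{\left(T \right)} = -4 + T^{2}$ ($n{\left(T \right)} = -4 + T T = -4 + T^{2}$)
$\left(O + 3182\right) + n{\left(k{\left(K{\left(6 \right)} \right)} \right)} = \left(601 + 3182\right) - \left(4 - 6^{2}\right) = 3783 + \left(-4 + 36\right) = 3783 + 32 = 3815$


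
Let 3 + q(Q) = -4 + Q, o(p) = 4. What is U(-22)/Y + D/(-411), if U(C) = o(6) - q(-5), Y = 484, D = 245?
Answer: -28001/49731 ≈ -0.56305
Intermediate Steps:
q(Q) = -7 + Q (q(Q) = -3 + (-4 + Q) = -7 + Q)
U(C) = 16 (U(C) = 4 - (-7 - 5) = 4 - 1*(-12) = 4 + 12 = 16)
U(-22)/Y + D/(-411) = 16/484 + 245/(-411) = 16*(1/484) + 245*(-1/411) = 4/121 - 245/411 = -28001/49731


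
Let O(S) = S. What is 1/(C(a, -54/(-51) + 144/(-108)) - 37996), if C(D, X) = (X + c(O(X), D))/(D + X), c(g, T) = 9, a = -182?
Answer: -9296/353211261 ≈ -2.6319e-5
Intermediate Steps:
C(D, X) = (9 + X)/(D + X) (C(D, X) = (X + 9)/(D + X) = (9 + X)/(D + X))
1/(C(a, -54/(-51) + 144/(-108)) - 37996) = 1/((9 + (-54/(-51) + 144/(-108)))/(-182 + (-54/(-51) + 144/(-108))) - 37996) = 1/((9 + (-54*(-1/51) + 144*(-1/108)))/(-182 + (-54*(-1/51) + 144*(-1/108))) - 37996) = 1/((9 + (18/17 - 4/3))/(-182 + (18/17 - 4/3)) - 37996) = 1/((9 - 14/51)/(-182 - 14/51) - 37996) = 1/((445/51)/(-9296/51) - 37996) = 1/(-51/9296*445/51 - 37996) = 1/(-445/9296 - 37996) = 1/(-353211261/9296) = -9296/353211261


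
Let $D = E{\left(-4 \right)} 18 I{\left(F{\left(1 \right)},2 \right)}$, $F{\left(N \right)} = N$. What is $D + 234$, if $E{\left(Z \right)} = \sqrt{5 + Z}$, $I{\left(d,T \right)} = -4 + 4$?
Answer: $234$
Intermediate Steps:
$I{\left(d,T \right)} = 0$
$D = 0$ ($D = \sqrt{5 - 4} \cdot 18 \cdot 0 = \sqrt{1} \cdot 18 \cdot 0 = 1 \cdot 18 \cdot 0 = 18 \cdot 0 = 0$)
$D + 234 = 0 + 234 = 234$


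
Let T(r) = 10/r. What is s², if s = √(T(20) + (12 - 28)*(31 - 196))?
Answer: 5281/2 ≈ 2640.5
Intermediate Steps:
s = √10562/2 (s = √(10/20 + (12 - 28)*(31 - 196)) = √(10*(1/20) - 16*(-165)) = √(½ + 2640) = √(5281/2) = √10562/2 ≈ 51.386)
s² = (√10562/2)² = 5281/2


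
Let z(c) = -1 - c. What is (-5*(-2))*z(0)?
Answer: -10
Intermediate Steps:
(-5*(-2))*z(0) = (-5*(-2))*(-1 - 1*0) = 10*(-1 + 0) = 10*(-1) = -10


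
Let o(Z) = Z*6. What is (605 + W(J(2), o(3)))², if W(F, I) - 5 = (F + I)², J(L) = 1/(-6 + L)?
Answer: 219069601/256 ≈ 8.5574e+5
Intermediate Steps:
o(Z) = 6*Z
W(F, I) = 5 + (F + I)²
(605 + W(J(2), o(3)))² = (605 + (5 + (1/(-6 + 2) + 6*3)²))² = (605 + (5 + (1/(-4) + 18)²))² = (605 + (5 + (-¼ + 18)²))² = (605 + (5 + (71/4)²))² = (605 + (5 + 5041/16))² = (605 + 5121/16)² = (14801/16)² = 219069601/256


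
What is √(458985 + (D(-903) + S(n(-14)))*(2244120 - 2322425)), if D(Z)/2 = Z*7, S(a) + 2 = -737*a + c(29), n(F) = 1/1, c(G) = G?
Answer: √1045987345 ≈ 32342.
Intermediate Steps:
n(F) = 1
S(a) = 27 - 737*a (S(a) = -2 + (-737*a + 29) = -2 + (29 - 737*a) = 27 - 737*a)
D(Z) = 14*Z (D(Z) = 2*(Z*7) = 2*(7*Z) = 14*Z)
√(458985 + (D(-903) + S(n(-14)))*(2244120 - 2322425)) = √(458985 + (14*(-903) + (27 - 737*1))*(2244120 - 2322425)) = √(458985 + (-12642 + (27 - 737))*(-78305)) = √(458985 + (-12642 - 710)*(-78305)) = √(458985 - 13352*(-78305)) = √(458985 + 1045528360) = √1045987345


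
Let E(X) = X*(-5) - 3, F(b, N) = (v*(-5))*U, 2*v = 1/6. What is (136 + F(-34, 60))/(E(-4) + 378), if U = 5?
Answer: 1607/4740 ≈ 0.33903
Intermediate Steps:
v = 1/12 (v = (1/6)/2 = (1*(⅙))/2 = (½)*(⅙) = 1/12 ≈ 0.083333)
F(b, N) = -25/12 (F(b, N) = ((1/12)*(-5))*5 = -5/12*5 = -25/12)
E(X) = -3 - 5*X (E(X) = -5*X - 3 = -3 - 5*X)
(136 + F(-34, 60))/(E(-4) + 378) = (136 - 25/12)/((-3 - 5*(-4)) + 378) = 1607/(12*((-3 + 20) + 378)) = 1607/(12*(17 + 378)) = (1607/12)/395 = (1607/12)*(1/395) = 1607/4740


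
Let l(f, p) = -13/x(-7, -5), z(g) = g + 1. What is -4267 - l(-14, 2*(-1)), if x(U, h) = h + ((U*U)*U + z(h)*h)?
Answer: -1399589/328 ≈ -4267.0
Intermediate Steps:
z(g) = 1 + g
x(U, h) = h + U³ + h*(1 + h) (x(U, h) = h + ((U*U)*U + (1 + h)*h) = h + (U²*U + h*(1 + h)) = h + (U³ + h*(1 + h)) = h + U³ + h*(1 + h))
l(f, p) = 13/328 (l(f, p) = -13/(-5 + (-7)³ - 5*(1 - 5)) = -13/(-5 - 343 - 5*(-4)) = -13/(-5 - 343 + 20) = -13/(-328) = -13*(-1/328) = 13/328)
-4267 - l(-14, 2*(-1)) = -4267 - 1*13/328 = -4267 - 13/328 = -1399589/328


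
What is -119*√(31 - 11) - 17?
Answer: -17 - 238*√5 ≈ -549.18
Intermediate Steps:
-119*√(31 - 11) - 17 = -238*√5 - 17 = -17 - 238*√5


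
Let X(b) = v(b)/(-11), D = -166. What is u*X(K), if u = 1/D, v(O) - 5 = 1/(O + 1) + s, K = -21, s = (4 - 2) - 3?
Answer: 79/36520 ≈ 0.0021632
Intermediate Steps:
s = -1 (s = 2 - 3 = -1)
v(O) = 4 + 1/(1 + O) (v(O) = 5 + (1/(O + 1) - 1) = 5 + (1/(1 + O) - 1) = 5 + (-1 + 1/(1 + O)) = 4 + 1/(1 + O))
X(b) = -(5 + 4*b)/(11*(1 + b)) (X(b) = ((5 + 4*b)/(1 + b))/(-11) = ((5 + 4*b)/(1 + b))*(-1/11) = -(5 + 4*b)/(11*(1 + b)))
u = -1/166 (u = 1/(-166) = -1/166 ≈ -0.0060241)
u*X(K) = -(-5 - 4*(-21))/(1826*(1 - 21)) = -(-5 + 84)/(1826*(-20)) = -(-1)*79/(1826*20) = -1/166*(-79/220) = 79/36520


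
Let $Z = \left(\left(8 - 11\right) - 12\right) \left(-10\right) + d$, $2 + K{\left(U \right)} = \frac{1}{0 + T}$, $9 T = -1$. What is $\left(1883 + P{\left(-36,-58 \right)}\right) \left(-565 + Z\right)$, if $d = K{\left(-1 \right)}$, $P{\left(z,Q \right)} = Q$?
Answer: $-777450$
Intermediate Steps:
$T = - \frac{1}{9}$ ($T = \frac{1}{9} \left(-1\right) = - \frac{1}{9} \approx -0.11111$)
$K{\left(U \right)} = -11$ ($K{\left(U \right)} = -2 + \frac{1}{0 - \frac{1}{9}} = -2 + \frac{1}{- \frac{1}{9}} = -2 - 9 = -11$)
$d = -11$
$Z = 139$ ($Z = \left(\left(8 - 11\right) - 12\right) \left(-10\right) - 11 = \left(-3 - 12\right) \left(-10\right) - 11 = \left(-15\right) \left(-10\right) - 11 = 150 - 11 = 139$)
$\left(1883 + P{\left(-36,-58 \right)}\right) \left(-565 + Z\right) = \left(1883 - 58\right) \left(-565 + 139\right) = 1825 \left(-426\right) = -777450$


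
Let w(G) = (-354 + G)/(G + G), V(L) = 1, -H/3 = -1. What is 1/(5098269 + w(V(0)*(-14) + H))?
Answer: 22/112162283 ≈ 1.9614e-7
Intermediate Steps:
H = 3 (H = -3*(-1) = 3)
w(G) = (-354 + G)/(2*G) (w(G) = (-354 + G)/((2*G)) = (-354 + G)*(1/(2*G)) = (-354 + G)/(2*G))
1/(5098269 + w(V(0)*(-14) + H)) = 1/(5098269 + (-354 + (1*(-14) + 3))/(2*(1*(-14) + 3))) = 1/(5098269 + (-354 + (-14 + 3))/(2*(-14 + 3))) = 1/(5098269 + (1/2)*(-354 - 11)/(-11)) = 1/(5098269 + (1/2)*(-1/11)*(-365)) = 1/(5098269 + 365/22) = 1/(112162283/22) = 22/112162283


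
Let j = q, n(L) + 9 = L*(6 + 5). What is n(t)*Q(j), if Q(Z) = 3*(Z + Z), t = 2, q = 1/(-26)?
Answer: -3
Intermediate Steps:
q = -1/26 ≈ -0.038462
n(L) = -9 + 11*L (n(L) = -9 + L*(6 + 5) = -9 + L*11 = -9 + 11*L)
j = -1/26 ≈ -0.038462
Q(Z) = 6*Z (Q(Z) = 3*(2*Z) = 6*Z)
n(t)*Q(j) = (-9 + 11*2)*(6*(-1/26)) = (-9 + 22)*(-3/13) = 13*(-3/13) = -3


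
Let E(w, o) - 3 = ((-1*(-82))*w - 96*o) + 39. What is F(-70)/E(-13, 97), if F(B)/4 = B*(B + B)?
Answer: -1225/323 ≈ -3.7926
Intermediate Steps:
E(w, o) = 42 - 96*o + 82*w (E(w, o) = 3 + (((-1*(-82))*w - 96*o) + 39) = 3 + ((82*w - 96*o) + 39) = 3 + ((-96*o + 82*w) + 39) = 3 + (39 - 96*o + 82*w) = 42 - 96*o + 82*w)
F(B) = 8*B**2 (F(B) = 4*(B*(B + B)) = 4*(B*(2*B)) = 4*(2*B**2) = 8*B**2)
F(-70)/E(-13, 97) = (8*(-70)**2)/(42 - 96*97 + 82*(-13)) = (8*4900)/(42 - 9312 - 1066) = 39200/(-10336) = 39200*(-1/10336) = -1225/323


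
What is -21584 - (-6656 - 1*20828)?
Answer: 5900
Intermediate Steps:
-21584 - (-6656 - 1*20828) = -21584 - (-6656 - 20828) = -21584 - 1*(-27484) = -21584 + 27484 = 5900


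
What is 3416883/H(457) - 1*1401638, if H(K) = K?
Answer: -637131683/457 ≈ -1.3942e+6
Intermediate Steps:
3416883/H(457) - 1*1401638 = 3416883/457 - 1*1401638 = 3416883*(1/457) - 1401638 = 3416883/457 - 1401638 = -637131683/457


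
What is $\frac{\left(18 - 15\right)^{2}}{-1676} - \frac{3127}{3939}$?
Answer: $- \frac{5276303}{6601764} \approx -0.79923$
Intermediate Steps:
$\frac{\left(18 - 15\right)^{2}}{-1676} - \frac{3127}{3939} = 3^{2} \left(- \frac{1}{1676}\right) - \frac{3127}{3939} = 9 \left(- \frac{1}{1676}\right) - \frac{3127}{3939} = - \frac{9}{1676} - \frac{3127}{3939} = - \frac{5276303}{6601764}$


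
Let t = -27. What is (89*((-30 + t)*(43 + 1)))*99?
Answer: -22097988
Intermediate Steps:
(89*((-30 + t)*(43 + 1)))*99 = (89*((-30 - 27)*(43 + 1)))*99 = (89*(-57*44))*99 = (89*(-2508))*99 = -223212*99 = -22097988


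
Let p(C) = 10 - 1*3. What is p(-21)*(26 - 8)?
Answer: 126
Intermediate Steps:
p(C) = 7 (p(C) = 10 - 3 = 7)
p(-21)*(26 - 8) = 7*(26 - 8) = 7*18 = 126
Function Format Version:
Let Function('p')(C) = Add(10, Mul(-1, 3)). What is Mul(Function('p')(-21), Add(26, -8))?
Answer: 126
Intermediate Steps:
Function('p')(C) = 7 (Function('p')(C) = Add(10, -3) = 7)
Mul(Function('p')(-21), Add(26, -8)) = Mul(7, Add(26, -8)) = Mul(7, 18) = 126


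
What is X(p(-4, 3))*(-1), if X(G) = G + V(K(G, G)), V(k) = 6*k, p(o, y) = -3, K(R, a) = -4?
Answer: 27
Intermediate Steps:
X(G) = -24 + G (X(G) = G + 6*(-4) = G - 24 = -24 + G)
X(p(-4, 3))*(-1) = (-24 - 3)*(-1) = -27*(-1) = 27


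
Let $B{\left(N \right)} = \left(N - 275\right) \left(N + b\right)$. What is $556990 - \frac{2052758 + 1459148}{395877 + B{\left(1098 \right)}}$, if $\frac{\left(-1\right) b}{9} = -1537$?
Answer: $\frac{3532453888597}{6342045} \approx 5.5699 \cdot 10^{5}$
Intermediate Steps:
$b = 13833$ ($b = \left(-9\right) \left(-1537\right) = 13833$)
$B{\left(N \right)} = \left(-275 + N\right) \left(13833 + N\right)$ ($B{\left(N \right)} = \left(N - 275\right) \left(N + 13833\right) = \left(-275 + N\right) \left(13833 + N\right)$)
$556990 - \frac{2052758 + 1459148}{395877 + B{\left(1098 \right)}} = 556990 - \frac{2052758 + 1459148}{395877 + \left(-3804075 + 1098^{2} + 13558 \cdot 1098\right)} = 556990 - \frac{3511906}{395877 + \left(-3804075 + 1205604 + 14886684\right)} = 556990 - \frac{3511906}{395877 + 12288213} = 556990 - \frac{3511906}{12684090} = 556990 - 3511906 \cdot \frac{1}{12684090} = 556990 - \frac{1755953}{6342045} = \frac{3532453888597}{6342045}$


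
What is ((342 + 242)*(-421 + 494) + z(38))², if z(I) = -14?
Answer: 1816293924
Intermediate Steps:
((342 + 242)*(-421 + 494) + z(38))² = ((342 + 242)*(-421 + 494) - 14)² = (584*73 - 14)² = (42632 - 14)² = 42618² = 1816293924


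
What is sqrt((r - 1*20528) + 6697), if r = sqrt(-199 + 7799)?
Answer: sqrt(-13831 + 20*sqrt(19)) ≈ 117.23*I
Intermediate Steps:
r = 20*sqrt(19) (r = sqrt(7600) = 20*sqrt(19) ≈ 87.178)
sqrt((r - 1*20528) + 6697) = sqrt((20*sqrt(19) - 1*20528) + 6697) = sqrt((20*sqrt(19) - 20528) + 6697) = sqrt((-20528 + 20*sqrt(19)) + 6697) = sqrt(-13831 + 20*sqrt(19))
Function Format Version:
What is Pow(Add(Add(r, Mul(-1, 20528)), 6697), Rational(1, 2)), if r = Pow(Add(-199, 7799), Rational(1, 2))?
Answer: Pow(Add(-13831, Mul(20, Pow(19, Rational(1, 2)))), Rational(1, 2)) ≈ Mul(117.23, I)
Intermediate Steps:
r = Mul(20, Pow(19, Rational(1, 2))) (r = Pow(7600, Rational(1, 2)) = Mul(20, Pow(19, Rational(1, 2))) ≈ 87.178)
Pow(Add(Add(r, Mul(-1, 20528)), 6697), Rational(1, 2)) = Pow(Add(Add(Mul(20, Pow(19, Rational(1, 2))), Mul(-1, 20528)), 6697), Rational(1, 2)) = Pow(Add(Add(Mul(20, Pow(19, Rational(1, 2))), -20528), 6697), Rational(1, 2)) = Pow(Add(Add(-20528, Mul(20, Pow(19, Rational(1, 2)))), 6697), Rational(1, 2)) = Pow(Add(-13831, Mul(20, Pow(19, Rational(1, 2)))), Rational(1, 2))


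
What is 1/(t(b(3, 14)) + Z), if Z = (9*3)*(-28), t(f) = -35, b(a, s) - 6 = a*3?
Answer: -1/791 ≈ -0.0012642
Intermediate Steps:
b(a, s) = 6 + 3*a (b(a, s) = 6 + a*3 = 6 + 3*a)
Z = -756 (Z = 27*(-28) = -756)
1/(t(b(3, 14)) + Z) = 1/(-35 - 756) = 1/(-791) = -1/791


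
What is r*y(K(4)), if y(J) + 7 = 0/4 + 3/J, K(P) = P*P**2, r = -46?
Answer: 10235/32 ≈ 319.84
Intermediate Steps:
K(P) = P**3
y(J) = -7 + 3/J (y(J) = -7 + (0/4 + 3/J) = -7 + (0*(1/4) + 3/J) = -7 + (0 + 3/J) = -7 + 3/J)
r*y(K(4)) = -46*(-7 + 3/(4**3)) = -46*(-7 + 3/64) = -46*(-445/64) = 10235/32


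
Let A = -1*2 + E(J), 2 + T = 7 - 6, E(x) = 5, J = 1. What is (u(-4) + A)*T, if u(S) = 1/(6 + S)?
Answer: -7/2 ≈ -3.5000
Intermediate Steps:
T = -1 (T = -2 + (7 - 6) = -2 + 1 = -1)
A = 3 (A = -1*2 + 5 = -2 + 5 = 3)
(u(-4) + A)*T = (1/(6 - 4) + 3)*(-1) = (1/2 + 3)*(-1) = (½ + 3)*(-1) = (7/2)*(-1) = -7/2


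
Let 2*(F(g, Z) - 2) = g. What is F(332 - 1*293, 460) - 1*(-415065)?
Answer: 830173/2 ≈ 4.1509e+5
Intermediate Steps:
F(g, Z) = 2 + g/2
F(332 - 1*293, 460) - 1*(-415065) = (2 + (332 - 1*293)/2) - 1*(-415065) = (2 + (332 - 293)/2) + 415065 = (2 + (1/2)*39) + 415065 = (2 + 39/2) + 415065 = 43/2 + 415065 = 830173/2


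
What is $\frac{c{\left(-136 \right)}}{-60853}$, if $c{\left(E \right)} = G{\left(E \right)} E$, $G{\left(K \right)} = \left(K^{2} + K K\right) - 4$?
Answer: $\frac{5030368}{60853} \approx 82.664$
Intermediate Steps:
$G{\left(K \right)} = -4 + 2 K^{2}$ ($G{\left(K \right)} = \left(K^{2} + K^{2}\right) - 4 = 2 K^{2} - 4 = -4 + 2 K^{2}$)
$c{\left(E \right)} = E \left(-4 + 2 E^{2}\right)$ ($c{\left(E \right)} = \left(-4 + 2 E^{2}\right) E = E \left(-4 + 2 E^{2}\right)$)
$\frac{c{\left(-136 \right)}}{-60853} = \frac{2 \left(-136\right) \left(-2 + \left(-136\right)^{2}\right)}{-60853} = 2 \left(-136\right) \left(-2 + 18496\right) \left(- \frac{1}{60853}\right) = 2 \left(-136\right) 18494 \left(- \frac{1}{60853}\right) = \left(-5030368\right) \left(- \frac{1}{60853}\right) = \frac{5030368}{60853}$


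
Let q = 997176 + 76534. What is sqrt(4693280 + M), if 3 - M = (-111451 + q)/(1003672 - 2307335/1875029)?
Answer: 2*sqrt(461713617332146048521970566849)/627303933051 ≈ 2166.4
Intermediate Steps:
q = 1073710
M = 1280490622316/627303933051 (M = 3 - (-111451 + 1073710)/(1003672 - 2307335/1875029) = 3 - 962259/(1003672 - 2307335*1/1875029) = 3 - 962259/(1003672 - 2307335/1875029) = 3 - 962259/1881911799153/1875029 = 3 - 962259*1875029/1881911799153 = 3 - 1*601421176837/627303933051 = 3 - 601421176837/627303933051 = 1280490622316/627303933051 ≈ 2.0413)
sqrt(4693280 + M) = sqrt(4693280 + 1280490622316/627303933051) = sqrt(2944114283400219596/627303933051) = 2*sqrt(461713617332146048521970566849)/627303933051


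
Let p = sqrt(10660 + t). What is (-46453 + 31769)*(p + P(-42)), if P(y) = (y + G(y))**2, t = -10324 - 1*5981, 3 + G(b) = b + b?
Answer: -244356444 - 14684*I*sqrt(5645) ≈ -2.4436e+8 - 1.1033e+6*I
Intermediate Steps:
G(b) = -3 + 2*b (G(b) = -3 + (b + b) = -3 + 2*b)
t = -16305 (t = -10324 - 5981 = -16305)
P(y) = (-3 + 3*y)**2 (P(y) = (y + (-3 + 2*y))**2 = (-3 + 3*y)**2)
p = I*sqrt(5645) (p = sqrt(10660 - 16305) = sqrt(-5645) = I*sqrt(5645) ≈ 75.133*I)
(-46453 + 31769)*(p + P(-42)) = (-46453 + 31769)*(I*sqrt(5645) + 9*(-1 - 42)**2) = -14684*(I*sqrt(5645) + 9*(-43)**2) = -14684*(I*sqrt(5645) + 9*1849) = -14684*(I*sqrt(5645) + 16641) = -14684*(16641 + I*sqrt(5645)) = -244356444 - 14684*I*sqrt(5645)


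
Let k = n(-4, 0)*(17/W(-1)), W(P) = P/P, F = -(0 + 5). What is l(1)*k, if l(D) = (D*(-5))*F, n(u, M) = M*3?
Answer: 0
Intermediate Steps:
F = -5 (F = -1*5 = -5)
W(P) = 1
n(u, M) = 3*M
l(D) = 25*D (l(D) = (D*(-5))*(-5) = -5*D*(-5) = 25*D)
k = 0 (k = (3*0)*(17/1) = 0*(17*1) = 0*17 = 0)
l(1)*k = (25*1)*0 = 25*0 = 0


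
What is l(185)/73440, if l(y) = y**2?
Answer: 6845/14688 ≈ 0.46603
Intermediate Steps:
l(185)/73440 = 185**2/73440 = 34225*(1/73440) = 6845/14688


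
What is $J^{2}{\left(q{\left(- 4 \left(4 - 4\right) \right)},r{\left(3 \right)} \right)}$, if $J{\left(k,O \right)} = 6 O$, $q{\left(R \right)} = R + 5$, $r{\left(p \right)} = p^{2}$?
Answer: $2916$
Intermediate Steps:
$q{\left(R \right)} = 5 + R$
$J^{2}{\left(q{\left(- 4 \left(4 - 4\right) \right)},r{\left(3 \right)} \right)} = \left(6 \cdot 3^{2}\right)^{2} = \left(6 \cdot 9\right)^{2} = 54^{2} = 2916$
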